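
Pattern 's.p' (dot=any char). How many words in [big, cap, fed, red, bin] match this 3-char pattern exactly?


Pattern 's.p' means: starts with 's', any single char, ends with 'p'.
Checking each word (must be exactly 3 chars):
  'big' (len=3): no
  'cap' (len=3): no
  'fed' (len=3): no
  'red' (len=3): no
  'bin' (len=3): no
Matching words: []
Total: 0

0


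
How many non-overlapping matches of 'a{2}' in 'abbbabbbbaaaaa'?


Pattern 'a{2}' matches exactly 2 consecutive a's (greedy, non-overlapping).
String: 'abbbabbbbaaaaa'
Scanning for runs of a's:
  Run at pos 0: 'a' (length 1) -> 0 match(es)
  Run at pos 4: 'a' (length 1) -> 0 match(es)
  Run at pos 9: 'aaaaa' (length 5) -> 2 match(es)
Matches found: ['aa', 'aa']
Total: 2

2


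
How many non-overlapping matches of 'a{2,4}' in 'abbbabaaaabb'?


Pattern 'a{2,4}' matches between 2 and 4 consecutive a's (greedy).
String: 'abbbabaaaabb'
Finding runs of a's and applying greedy matching:
  Run at pos 0: 'a' (length 1)
  Run at pos 4: 'a' (length 1)
  Run at pos 6: 'aaaa' (length 4)
Matches: ['aaaa']
Count: 1

1


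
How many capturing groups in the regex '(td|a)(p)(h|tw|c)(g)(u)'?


To count capturing groups, count each '(' that starts a group.
Pattern: '(td|a)(p)(h|tw|c)(g)(u)'
Walking through the pattern:
  Position 0: '(' -> group #1
  Position 6: '(' -> group #2
  Position 9: '(' -> group #3
  Position 17: '(' -> group #4
  Position 20: '(' -> group #5
Total capturing groups: 5

5


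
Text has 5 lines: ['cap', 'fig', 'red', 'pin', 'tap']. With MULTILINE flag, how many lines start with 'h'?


With MULTILINE flag, ^ matches the start of each line.
Lines: ['cap', 'fig', 'red', 'pin', 'tap']
Checking which lines start with 'h':
  Line 1: 'cap' -> no
  Line 2: 'fig' -> no
  Line 3: 'red' -> no
  Line 4: 'pin' -> no
  Line 5: 'tap' -> no
Matching lines: []
Count: 0

0


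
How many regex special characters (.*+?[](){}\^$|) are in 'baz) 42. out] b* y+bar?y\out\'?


Regex special characters are: . * + ? [ ] ( ) { } \ ^ $ |
Scanning 'baz) 42. out] b* y+bar?y\out\':
  pos 3: ')' -> SPECIAL
  pos 7: '.' -> SPECIAL
  pos 12: ']' -> SPECIAL
  pos 15: '*' -> SPECIAL
  pos 18: '+' -> SPECIAL
  pos 22: '?' -> SPECIAL
  pos 24: '\' -> SPECIAL
  pos 28: '\' -> SPECIAL
Special chars found: [')', '.', ']', '*', '+', '?', '\\', '\\']
Total: 8

8


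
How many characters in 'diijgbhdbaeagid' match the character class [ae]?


Character class [ae] matches any of: {a, e}
Scanning string 'diijgbhdbaeagid' character by character:
  pos 0: 'd' -> no
  pos 1: 'i' -> no
  pos 2: 'i' -> no
  pos 3: 'j' -> no
  pos 4: 'g' -> no
  pos 5: 'b' -> no
  pos 6: 'h' -> no
  pos 7: 'd' -> no
  pos 8: 'b' -> no
  pos 9: 'a' -> MATCH
  pos 10: 'e' -> MATCH
  pos 11: 'a' -> MATCH
  pos 12: 'g' -> no
  pos 13: 'i' -> no
  pos 14: 'd' -> no
Total matches: 3

3


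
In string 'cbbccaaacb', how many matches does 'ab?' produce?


Pattern 'ab?' matches 'a' optionally followed by 'b'.
String: 'cbbccaaacb'
Scanning left to right for 'a' then checking next char:
  Match 1: 'a' (a not followed by b)
  Match 2: 'a' (a not followed by b)
  Match 3: 'a' (a not followed by b)
Total matches: 3

3


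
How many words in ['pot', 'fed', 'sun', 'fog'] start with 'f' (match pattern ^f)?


Pattern ^f anchors to start of word. Check which words begin with 'f':
  'pot' -> no
  'fed' -> MATCH (starts with 'f')
  'sun' -> no
  'fog' -> MATCH (starts with 'f')
Matching words: ['fed', 'fog']
Count: 2

2


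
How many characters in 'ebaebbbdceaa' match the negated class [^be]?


Negated class [^be] matches any char NOT in {b, e}
Scanning 'ebaebbbdceaa':
  pos 0: 'e' -> no (excluded)
  pos 1: 'b' -> no (excluded)
  pos 2: 'a' -> MATCH
  pos 3: 'e' -> no (excluded)
  pos 4: 'b' -> no (excluded)
  pos 5: 'b' -> no (excluded)
  pos 6: 'b' -> no (excluded)
  pos 7: 'd' -> MATCH
  pos 8: 'c' -> MATCH
  pos 9: 'e' -> no (excluded)
  pos 10: 'a' -> MATCH
  pos 11: 'a' -> MATCH
Total matches: 5

5


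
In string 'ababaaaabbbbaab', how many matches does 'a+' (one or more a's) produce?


Pattern 'a+' matches one or more consecutive a's.
String: 'ababaaaabbbbaab'
Scanning for runs of a:
  Match 1: 'a' (length 1)
  Match 2: 'a' (length 1)
  Match 3: 'aaaa' (length 4)
  Match 4: 'aa' (length 2)
Total matches: 4

4


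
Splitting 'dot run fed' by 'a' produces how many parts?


Splitting by 'a' breaks the string at each occurrence of the separator.
Text: 'dot run fed'
Parts after split:
  Part 1: 'dot run fed'
Total parts: 1

1


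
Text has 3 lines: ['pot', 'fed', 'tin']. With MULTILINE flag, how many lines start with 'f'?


With MULTILINE flag, ^ matches the start of each line.
Lines: ['pot', 'fed', 'tin']
Checking which lines start with 'f':
  Line 1: 'pot' -> no
  Line 2: 'fed' -> MATCH
  Line 3: 'tin' -> no
Matching lines: ['fed']
Count: 1

1


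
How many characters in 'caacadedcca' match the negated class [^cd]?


Negated class [^cd] matches any char NOT in {c, d}
Scanning 'caacadedcca':
  pos 0: 'c' -> no (excluded)
  pos 1: 'a' -> MATCH
  pos 2: 'a' -> MATCH
  pos 3: 'c' -> no (excluded)
  pos 4: 'a' -> MATCH
  pos 5: 'd' -> no (excluded)
  pos 6: 'e' -> MATCH
  pos 7: 'd' -> no (excluded)
  pos 8: 'c' -> no (excluded)
  pos 9: 'c' -> no (excluded)
  pos 10: 'a' -> MATCH
Total matches: 5

5


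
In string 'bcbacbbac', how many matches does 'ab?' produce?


Pattern 'ab?' matches 'a' optionally followed by 'b'.
String: 'bcbacbbac'
Scanning left to right for 'a' then checking next char:
  Match 1: 'a' (a not followed by b)
  Match 2: 'a' (a not followed by b)
Total matches: 2

2


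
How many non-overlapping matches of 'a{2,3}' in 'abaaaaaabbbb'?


Pattern 'a{2,3}' matches between 2 and 3 consecutive a's (greedy).
String: 'abaaaaaabbbb'
Finding runs of a's and applying greedy matching:
  Run at pos 0: 'a' (length 1)
  Run at pos 2: 'aaaaaa' (length 6)
Matches: ['aaa', 'aaa']
Count: 2

2


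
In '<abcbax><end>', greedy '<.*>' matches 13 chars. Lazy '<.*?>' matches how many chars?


Greedy '<.*>' tries to match as MUCH as possible.
Lazy '<.*?>' tries to match as LITTLE as possible.

String: '<abcbax><end>'
Greedy '<.*>' starts at first '<' and extends to the LAST '>': '<abcbax><end>' (13 chars)
Lazy '<.*?>' starts at first '<' and stops at the FIRST '>': '<abcbax>' (8 chars)

8


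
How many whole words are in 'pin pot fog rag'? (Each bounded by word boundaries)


Word boundaries (\b) mark the start/end of each word.
Text: 'pin pot fog rag'
Splitting by whitespace:
  Word 1: 'pin'
  Word 2: 'pot'
  Word 3: 'fog'
  Word 4: 'rag'
Total whole words: 4

4


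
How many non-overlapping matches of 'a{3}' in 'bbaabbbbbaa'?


Pattern 'a{3}' matches exactly 3 consecutive a's (greedy, non-overlapping).
String: 'bbaabbbbbaa'
Scanning for runs of a's:
  Run at pos 2: 'aa' (length 2) -> 0 match(es)
  Run at pos 9: 'aa' (length 2) -> 0 match(es)
Matches found: []
Total: 0

0


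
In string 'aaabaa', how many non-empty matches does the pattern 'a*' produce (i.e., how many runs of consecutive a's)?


Pattern 'a*' matches zero or more a's. We want non-empty runs of consecutive a's.
String: 'aaabaa'
Walking through the string to find runs of a's:
  Run 1: positions 0-2 -> 'aaa'
  Run 2: positions 4-5 -> 'aa'
Non-empty runs found: ['aaa', 'aa']
Count: 2

2


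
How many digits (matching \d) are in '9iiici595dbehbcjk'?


\d matches any digit 0-9.
Scanning '9iiici595dbehbcjk':
  pos 0: '9' -> DIGIT
  pos 6: '5' -> DIGIT
  pos 7: '9' -> DIGIT
  pos 8: '5' -> DIGIT
Digits found: ['9', '5', '9', '5']
Total: 4

4


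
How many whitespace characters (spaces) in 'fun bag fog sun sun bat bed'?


\s matches whitespace characters (spaces, tabs, etc.).
Text: 'fun bag fog sun sun bat bed'
This text has 7 words separated by spaces.
Number of spaces = number of words - 1 = 7 - 1 = 6

6


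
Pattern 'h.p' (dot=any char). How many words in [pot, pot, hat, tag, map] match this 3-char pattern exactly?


Pattern 'h.p' means: starts with 'h', any single char, ends with 'p'.
Checking each word (must be exactly 3 chars):
  'pot' (len=3): no
  'pot' (len=3): no
  'hat' (len=3): no
  'tag' (len=3): no
  'map' (len=3): no
Matching words: []
Total: 0

0


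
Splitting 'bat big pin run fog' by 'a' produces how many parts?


Splitting by 'a' breaks the string at each occurrence of the separator.
Text: 'bat big pin run fog'
Parts after split:
  Part 1: 'b'
  Part 2: 't big pin run fog'
Total parts: 2

2


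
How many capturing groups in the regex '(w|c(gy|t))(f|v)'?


To count capturing groups, count each '(' that starts a group.
Pattern: '(w|c(gy|t))(f|v)'
Walking through the pattern:
  Position 0: '(' -> group #1
  Position 4: '(' -> group #2
  Position 11: '(' -> group #3
Total capturing groups: 3

3


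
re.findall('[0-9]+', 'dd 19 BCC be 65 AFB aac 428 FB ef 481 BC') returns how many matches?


Pattern '[0-9]+' finds one or more digits.
Text: 'dd 19 BCC be 65 AFB aac 428 FB ef 481 BC'
Scanning for matches:
  Match 1: '19'
  Match 2: '65'
  Match 3: '428'
  Match 4: '481'
Total matches: 4

4


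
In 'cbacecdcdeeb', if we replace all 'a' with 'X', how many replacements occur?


re.sub('a', 'X', text) replaces every occurrence of 'a' with 'X'.
Text: 'cbacecdcdeeb'
Scanning for 'a':
  pos 2: 'a' -> replacement #1
Total replacements: 1

1


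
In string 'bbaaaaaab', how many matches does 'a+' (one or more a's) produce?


Pattern 'a+' matches one or more consecutive a's.
String: 'bbaaaaaab'
Scanning for runs of a:
  Match 1: 'aaaaaa' (length 6)
Total matches: 1

1


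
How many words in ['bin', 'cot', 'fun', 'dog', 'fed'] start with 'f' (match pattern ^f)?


Pattern ^f anchors to start of word. Check which words begin with 'f':
  'bin' -> no
  'cot' -> no
  'fun' -> MATCH (starts with 'f')
  'dog' -> no
  'fed' -> MATCH (starts with 'f')
Matching words: ['fun', 'fed']
Count: 2

2


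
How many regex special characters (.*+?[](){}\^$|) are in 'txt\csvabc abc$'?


Regex special characters are: . * + ? [ ] ( ) { } \ ^ $ |
Scanning 'txt\csvabc abc$':
  pos 3: '\' -> SPECIAL
  pos 14: '$' -> SPECIAL
Special chars found: ['\\', '$']
Total: 2

2


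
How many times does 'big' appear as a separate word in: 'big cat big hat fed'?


Scanning each word for exact match 'big':
  Word 1: 'big' -> MATCH
  Word 2: 'cat' -> no
  Word 3: 'big' -> MATCH
  Word 4: 'hat' -> no
  Word 5: 'fed' -> no
Total matches: 2

2


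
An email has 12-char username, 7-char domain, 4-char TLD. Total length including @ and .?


An email address has format: username@domain.tld
Username length: 12
'@' character: 1
Domain length: 7
'.' character: 1
TLD length: 4
Total = 12 + 1 + 7 + 1 + 4 = 25

25


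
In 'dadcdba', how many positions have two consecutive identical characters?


Looking for consecutive identical characters in 'dadcdba':
  pos 0-1: 'd' vs 'a' -> different
  pos 1-2: 'a' vs 'd' -> different
  pos 2-3: 'd' vs 'c' -> different
  pos 3-4: 'c' vs 'd' -> different
  pos 4-5: 'd' vs 'b' -> different
  pos 5-6: 'b' vs 'a' -> different
Consecutive identical pairs: []
Count: 0

0


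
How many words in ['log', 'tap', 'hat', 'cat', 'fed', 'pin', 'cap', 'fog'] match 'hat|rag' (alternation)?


Alternation 'hat|rag' matches either 'hat' or 'rag'.
Checking each word:
  'log' -> no
  'tap' -> no
  'hat' -> MATCH
  'cat' -> no
  'fed' -> no
  'pin' -> no
  'cap' -> no
  'fog' -> no
Matches: ['hat']
Count: 1

1


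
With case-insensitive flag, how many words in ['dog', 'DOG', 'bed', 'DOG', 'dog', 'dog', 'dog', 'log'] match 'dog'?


Case-insensitive matching: compare each word's lowercase form to 'dog'.
  'dog' -> lower='dog' -> MATCH
  'DOG' -> lower='dog' -> MATCH
  'bed' -> lower='bed' -> no
  'DOG' -> lower='dog' -> MATCH
  'dog' -> lower='dog' -> MATCH
  'dog' -> lower='dog' -> MATCH
  'dog' -> lower='dog' -> MATCH
  'log' -> lower='log' -> no
Matches: ['dog', 'DOG', 'DOG', 'dog', 'dog', 'dog']
Count: 6

6


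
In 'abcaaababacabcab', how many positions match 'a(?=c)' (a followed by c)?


Lookahead 'a(?=c)' matches 'a' only when followed by 'c'.
String: 'abcaaababacabcab'
Checking each position where char is 'a':
  pos 0: 'a' -> no (next='b')
  pos 3: 'a' -> no (next='a')
  pos 4: 'a' -> no (next='a')
  pos 5: 'a' -> no (next='b')
  pos 7: 'a' -> no (next='b')
  pos 9: 'a' -> MATCH (next='c')
  pos 11: 'a' -> no (next='b')
  pos 14: 'a' -> no (next='b')
Matching positions: [9]
Count: 1

1


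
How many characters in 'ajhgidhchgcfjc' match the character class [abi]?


Character class [abi] matches any of: {a, b, i}
Scanning string 'ajhgidhchgcfjc' character by character:
  pos 0: 'a' -> MATCH
  pos 1: 'j' -> no
  pos 2: 'h' -> no
  pos 3: 'g' -> no
  pos 4: 'i' -> MATCH
  pos 5: 'd' -> no
  pos 6: 'h' -> no
  pos 7: 'c' -> no
  pos 8: 'h' -> no
  pos 9: 'g' -> no
  pos 10: 'c' -> no
  pos 11: 'f' -> no
  pos 12: 'j' -> no
  pos 13: 'c' -> no
Total matches: 2

2


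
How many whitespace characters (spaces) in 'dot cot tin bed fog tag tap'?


\s matches whitespace characters (spaces, tabs, etc.).
Text: 'dot cot tin bed fog tag tap'
This text has 7 words separated by spaces.
Number of spaces = number of words - 1 = 7 - 1 = 6

6


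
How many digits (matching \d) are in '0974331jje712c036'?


\d matches any digit 0-9.
Scanning '0974331jje712c036':
  pos 0: '0' -> DIGIT
  pos 1: '9' -> DIGIT
  pos 2: '7' -> DIGIT
  pos 3: '4' -> DIGIT
  pos 4: '3' -> DIGIT
  pos 5: '3' -> DIGIT
  pos 6: '1' -> DIGIT
  pos 10: '7' -> DIGIT
  pos 11: '1' -> DIGIT
  pos 12: '2' -> DIGIT
  pos 14: '0' -> DIGIT
  pos 15: '3' -> DIGIT
  pos 16: '6' -> DIGIT
Digits found: ['0', '9', '7', '4', '3', '3', '1', '7', '1', '2', '0', '3', '6']
Total: 13

13


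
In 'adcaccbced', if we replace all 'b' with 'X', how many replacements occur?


re.sub('b', 'X', text) replaces every occurrence of 'b' with 'X'.
Text: 'adcaccbced'
Scanning for 'b':
  pos 6: 'b' -> replacement #1
Total replacements: 1

1


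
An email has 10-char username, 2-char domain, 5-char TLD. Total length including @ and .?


An email address has format: username@domain.tld
Username length: 10
'@' character: 1
Domain length: 2
'.' character: 1
TLD length: 5
Total = 10 + 1 + 2 + 1 + 5 = 19

19


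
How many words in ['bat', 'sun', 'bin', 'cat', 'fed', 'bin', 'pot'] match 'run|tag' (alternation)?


Alternation 'run|tag' matches either 'run' or 'tag'.
Checking each word:
  'bat' -> no
  'sun' -> no
  'bin' -> no
  'cat' -> no
  'fed' -> no
  'bin' -> no
  'pot' -> no
Matches: []
Count: 0

0


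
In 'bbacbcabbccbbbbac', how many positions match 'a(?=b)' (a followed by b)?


Lookahead 'a(?=b)' matches 'a' only when followed by 'b'.
String: 'bbacbcabbccbbbbac'
Checking each position where char is 'a':
  pos 2: 'a' -> no (next='c')
  pos 6: 'a' -> MATCH (next='b')
  pos 15: 'a' -> no (next='c')
Matching positions: [6]
Count: 1

1


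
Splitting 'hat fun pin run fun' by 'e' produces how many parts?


Splitting by 'e' breaks the string at each occurrence of the separator.
Text: 'hat fun pin run fun'
Parts after split:
  Part 1: 'hat fun pin run fun'
Total parts: 1

1


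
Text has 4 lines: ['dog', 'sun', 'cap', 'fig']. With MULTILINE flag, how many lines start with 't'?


With MULTILINE flag, ^ matches the start of each line.
Lines: ['dog', 'sun', 'cap', 'fig']
Checking which lines start with 't':
  Line 1: 'dog' -> no
  Line 2: 'sun' -> no
  Line 3: 'cap' -> no
  Line 4: 'fig' -> no
Matching lines: []
Count: 0

0


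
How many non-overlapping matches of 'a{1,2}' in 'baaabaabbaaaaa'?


Pattern 'a{1,2}' matches between 1 and 2 consecutive a's (greedy).
String: 'baaabaabbaaaaa'
Finding runs of a's and applying greedy matching:
  Run at pos 1: 'aaa' (length 3)
  Run at pos 5: 'aa' (length 2)
  Run at pos 9: 'aaaaa' (length 5)
Matches: ['aa', 'a', 'aa', 'aa', 'aa', 'a']
Count: 6

6


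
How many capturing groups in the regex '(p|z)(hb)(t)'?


To count capturing groups, count each '(' that starts a group.
Pattern: '(p|z)(hb)(t)'
Walking through the pattern:
  Position 0: '(' -> group #1
  Position 5: '(' -> group #2
  Position 9: '(' -> group #3
Total capturing groups: 3

3


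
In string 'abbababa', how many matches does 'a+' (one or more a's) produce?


Pattern 'a+' matches one or more consecutive a's.
String: 'abbababa'
Scanning for runs of a:
  Match 1: 'a' (length 1)
  Match 2: 'a' (length 1)
  Match 3: 'a' (length 1)
  Match 4: 'a' (length 1)
Total matches: 4

4


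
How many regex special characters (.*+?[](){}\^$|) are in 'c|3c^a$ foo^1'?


Regex special characters are: . * + ? [ ] ( ) { } \ ^ $ |
Scanning 'c|3c^a$ foo^1':
  pos 1: '|' -> SPECIAL
  pos 4: '^' -> SPECIAL
  pos 6: '$' -> SPECIAL
  pos 11: '^' -> SPECIAL
Special chars found: ['|', '^', '$', '^']
Total: 4

4


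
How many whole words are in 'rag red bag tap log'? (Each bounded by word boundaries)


Word boundaries (\b) mark the start/end of each word.
Text: 'rag red bag tap log'
Splitting by whitespace:
  Word 1: 'rag'
  Word 2: 'red'
  Word 3: 'bag'
  Word 4: 'tap'
  Word 5: 'log'
Total whole words: 5

5


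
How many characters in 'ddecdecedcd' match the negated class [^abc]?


Negated class [^abc] matches any char NOT in {a, b, c}
Scanning 'ddecdecedcd':
  pos 0: 'd' -> MATCH
  pos 1: 'd' -> MATCH
  pos 2: 'e' -> MATCH
  pos 3: 'c' -> no (excluded)
  pos 4: 'd' -> MATCH
  pos 5: 'e' -> MATCH
  pos 6: 'c' -> no (excluded)
  pos 7: 'e' -> MATCH
  pos 8: 'd' -> MATCH
  pos 9: 'c' -> no (excluded)
  pos 10: 'd' -> MATCH
Total matches: 8

8


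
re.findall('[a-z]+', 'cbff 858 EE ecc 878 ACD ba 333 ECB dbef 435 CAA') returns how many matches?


Pattern '[a-z]+' finds one or more lowercase letters.
Text: 'cbff 858 EE ecc 878 ACD ba 333 ECB dbef 435 CAA'
Scanning for matches:
  Match 1: 'cbff'
  Match 2: 'ecc'
  Match 3: 'ba'
  Match 4: 'dbef'
Total matches: 4

4


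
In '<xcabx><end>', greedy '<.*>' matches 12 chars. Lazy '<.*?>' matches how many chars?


Greedy '<.*>' tries to match as MUCH as possible.
Lazy '<.*?>' tries to match as LITTLE as possible.

String: '<xcabx><end>'
Greedy '<.*>' starts at first '<' and extends to the LAST '>': '<xcabx><end>' (12 chars)
Lazy '<.*?>' starts at first '<' and stops at the FIRST '>': '<xcabx>' (7 chars)

7


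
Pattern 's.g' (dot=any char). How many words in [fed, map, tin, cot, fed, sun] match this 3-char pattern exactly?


Pattern 's.g' means: starts with 's', any single char, ends with 'g'.
Checking each word (must be exactly 3 chars):
  'fed' (len=3): no
  'map' (len=3): no
  'tin' (len=3): no
  'cot' (len=3): no
  'fed' (len=3): no
  'sun' (len=3): no
Matching words: []
Total: 0

0


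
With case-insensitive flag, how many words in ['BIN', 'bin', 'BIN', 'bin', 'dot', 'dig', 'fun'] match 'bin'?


Case-insensitive matching: compare each word's lowercase form to 'bin'.
  'BIN' -> lower='bin' -> MATCH
  'bin' -> lower='bin' -> MATCH
  'BIN' -> lower='bin' -> MATCH
  'bin' -> lower='bin' -> MATCH
  'dot' -> lower='dot' -> no
  'dig' -> lower='dig' -> no
  'fun' -> lower='fun' -> no
Matches: ['BIN', 'bin', 'BIN', 'bin']
Count: 4

4


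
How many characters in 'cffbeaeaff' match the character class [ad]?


Character class [ad] matches any of: {a, d}
Scanning string 'cffbeaeaff' character by character:
  pos 0: 'c' -> no
  pos 1: 'f' -> no
  pos 2: 'f' -> no
  pos 3: 'b' -> no
  pos 4: 'e' -> no
  pos 5: 'a' -> MATCH
  pos 6: 'e' -> no
  pos 7: 'a' -> MATCH
  pos 8: 'f' -> no
  pos 9: 'f' -> no
Total matches: 2

2


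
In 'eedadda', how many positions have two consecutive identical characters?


Looking for consecutive identical characters in 'eedadda':
  pos 0-1: 'e' vs 'e' -> MATCH ('ee')
  pos 1-2: 'e' vs 'd' -> different
  pos 2-3: 'd' vs 'a' -> different
  pos 3-4: 'a' vs 'd' -> different
  pos 4-5: 'd' vs 'd' -> MATCH ('dd')
  pos 5-6: 'd' vs 'a' -> different
Consecutive identical pairs: ['ee', 'dd']
Count: 2

2


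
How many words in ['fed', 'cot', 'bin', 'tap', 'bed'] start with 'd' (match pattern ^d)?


Pattern ^d anchors to start of word. Check which words begin with 'd':
  'fed' -> no
  'cot' -> no
  'bin' -> no
  'tap' -> no
  'bed' -> no
Matching words: []
Count: 0

0


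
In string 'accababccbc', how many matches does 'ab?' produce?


Pattern 'ab?' matches 'a' optionally followed by 'b'.
String: 'accababccbc'
Scanning left to right for 'a' then checking next char:
  Match 1: 'a' (a not followed by b)
  Match 2: 'ab' (a followed by b)
  Match 3: 'ab' (a followed by b)
Total matches: 3

3


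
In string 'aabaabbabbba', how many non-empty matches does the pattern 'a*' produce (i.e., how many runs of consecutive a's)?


Pattern 'a*' matches zero or more a's. We want non-empty runs of consecutive a's.
String: 'aabaabbabbba'
Walking through the string to find runs of a's:
  Run 1: positions 0-1 -> 'aa'
  Run 2: positions 3-4 -> 'aa'
  Run 3: positions 7-7 -> 'a'
  Run 4: positions 11-11 -> 'a'
Non-empty runs found: ['aa', 'aa', 'a', 'a']
Count: 4

4


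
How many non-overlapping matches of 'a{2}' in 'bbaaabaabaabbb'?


Pattern 'a{2}' matches exactly 2 consecutive a's (greedy, non-overlapping).
String: 'bbaaabaabaabbb'
Scanning for runs of a's:
  Run at pos 2: 'aaa' (length 3) -> 1 match(es)
  Run at pos 6: 'aa' (length 2) -> 1 match(es)
  Run at pos 9: 'aa' (length 2) -> 1 match(es)
Matches found: ['aa', 'aa', 'aa']
Total: 3

3


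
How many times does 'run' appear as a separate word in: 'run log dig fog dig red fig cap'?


Scanning each word for exact match 'run':
  Word 1: 'run' -> MATCH
  Word 2: 'log' -> no
  Word 3: 'dig' -> no
  Word 4: 'fog' -> no
  Word 5: 'dig' -> no
  Word 6: 'red' -> no
  Word 7: 'fig' -> no
  Word 8: 'cap' -> no
Total matches: 1

1


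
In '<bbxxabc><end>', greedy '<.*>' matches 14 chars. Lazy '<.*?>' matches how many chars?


Greedy '<.*>' tries to match as MUCH as possible.
Lazy '<.*?>' tries to match as LITTLE as possible.

String: '<bbxxabc><end>'
Greedy '<.*>' starts at first '<' and extends to the LAST '>': '<bbxxabc><end>' (14 chars)
Lazy '<.*?>' starts at first '<' and stops at the FIRST '>': '<bbxxabc>' (9 chars)

9


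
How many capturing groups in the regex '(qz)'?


To count capturing groups, count each '(' that starts a group.
Pattern: '(qz)'
Walking through the pattern:
  Position 0: '(' -> group #1
Total capturing groups: 1

1


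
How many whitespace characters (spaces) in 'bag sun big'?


\s matches whitespace characters (spaces, tabs, etc.).
Text: 'bag sun big'
This text has 3 words separated by spaces.
Number of spaces = number of words - 1 = 3 - 1 = 2

2


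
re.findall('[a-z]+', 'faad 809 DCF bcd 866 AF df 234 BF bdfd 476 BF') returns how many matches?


Pattern '[a-z]+' finds one or more lowercase letters.
Text: 'faad 809 DCF bcd 866 AF df 234 BF bdfd 476 BF'
Scanning for matches:
  Match 1: 'faad'
  Match 2: 'bcd'
  Match 3: 'df'
  Match 4: 'bdfd'
Total matches: 4

4


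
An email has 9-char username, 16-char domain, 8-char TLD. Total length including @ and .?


An email address has format: username@domain.tld
Username length: 9
'@' character: 1
Domain length: 16
'.' character: 1
TLD length: 8
Total = 9 + 1 + 16 + 1 + 8 = 35

35


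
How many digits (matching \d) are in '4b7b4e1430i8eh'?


\d matches any digit 0-9.
Scanning '4b7b4e1430i8eh':
  pos 0: '4' -> DIGIT
  pos 2: '7' -> DIGIT
  pos 4: '4' -> DIGIT
  pos 6: '1' -> DIGIT
  pos 7: '4' -> DIGIT
  pos 8: '3' -> DIGIT
  pos 9: '0' -> DIGIT
  pos 11: '8' -> DIGIT
Digits found: ['4', '7', '4', '1', '4', '3', '0', '8']
Total: 8

8


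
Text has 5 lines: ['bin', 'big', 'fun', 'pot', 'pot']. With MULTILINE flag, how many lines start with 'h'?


With MULTILINE flag, ^ matches the start of each line.
Lines: ['bin', 'big', 'fun', 'pot', 'pot']
Checking which lines start with 'h':
  Line 1: 'bin' -> no
  Line 2: 'big' -> no
  Line 3: 'fun' -> no
  Line 4: 'pot' -> no
  Line 5: 'pot' -> no
Matching lines: []
Count: 0

0


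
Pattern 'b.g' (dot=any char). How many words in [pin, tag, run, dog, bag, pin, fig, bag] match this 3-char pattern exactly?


Pattern 'b.g' means: starts with 'b', any single char, ends with 'g'.
Checking each word (must be exactly 3 chars):
  'pin' (len=3): no
  'tag' (len=3): no
  'run' (len=3): no
  'dog' (len=3): no
  'bag' (len=3): MATCH
  'pin' (len=3): no
  'fig' (len=3): no
  'bag' (len=3): MATCH
Matching words: ['bag', 'bag']
Total: 2

2


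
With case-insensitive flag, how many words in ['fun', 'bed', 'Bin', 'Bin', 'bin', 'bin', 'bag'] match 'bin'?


Case-insensitive matching: compare each word's lowercase form to 'bin'.
  'fun' -> lower='fun' -> no
  'bed' -> lower='bed' -> no
  'Bin' -> lower='bin' -> MATCH
  'Bin' -> lower='bin' -> MATCH
  'bin' -> lower='bin' -> MATCH
  'bin' -> lower='bin' -> MATCH
  'bag' -> lower='bag' -> no
Matches: ['Bin', 'Bin', 'bin', 'bin']
Count: 4

4


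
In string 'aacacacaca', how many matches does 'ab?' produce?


Pattern 'ab?' matches 'a' optionally followed by 'b'.
String: 'aacacacaca'
Scanning left to right for 'a' then checking next char:
  Match 1: 'a' (a not followed by b)
  Match 2: 'a' (a not followed by b)
  Match 3: 'a' (a not followed by b)
  Match 4: 'a' (a not followed by b)
  Match 5: 'a' (a not followed by b)
  Match 6: 'a' (a not followed by b)
Total matches: 6

6


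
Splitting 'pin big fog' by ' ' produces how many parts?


Splitting by ' ' breaks the string at each occurrence of the separator.
Text: 'pin big fog'
Parts after split:
  Part 1: 'pin'
  Part 2: 'big'
  Part 3: 'fog'
Total parts: 3

3


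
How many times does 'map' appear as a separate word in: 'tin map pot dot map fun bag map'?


Scanning each word for exact match 'map':
  Word 1: 'tin' -> no
  Word 2: 'map' -> MATCH
  Word 3: 'pot' -> no
  Word 4: 'dot' -> no
  Word 5: 'map' -> MATCH
  Word 6: 'fun' -> no
  Word 7: 'bag' -> no
  Word 8: 'map' -> MATCH
Total matches: 3

3


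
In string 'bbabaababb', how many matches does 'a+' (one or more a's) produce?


Pattern 'a+' matches one or more consecutive a's.
String: 'bbabaababb'
Scanning for runs of a:
  Match 1: 'a' (length 1)
  Match 2: 'aa' (length 2)
  Match 3: 'a' (length 1)
Total matches: 3

3


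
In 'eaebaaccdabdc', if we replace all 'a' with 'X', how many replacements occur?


re.sub('a', 'X', text) replaces every occurrence of 'a' with 'X'.
Text: 'eaebaaccdabdc'
Scanning for 'a':
  pos 1: 'a' -> replacement #1
  pos 4: 'a' -> replacement #2
  pos 5: 'a' -> replacement #3
  pos 9: 'a' -> replacement #4
Total replacements: 4

4


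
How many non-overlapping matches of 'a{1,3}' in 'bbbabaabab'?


Pattern 'a{1,3}' matches between 1 and 3 consecutive a's (greedy).
String: 'bbbabaabab'
Finding runs of a's and applying greedy matching:
  Run at pos 3: 'a' (length 1)
  Run at pos 5: 'aa' (length 2)
  Run at pos 8: 'a' (length 1)
Matches: ['a', 'aa', 'a']
Count: 3

3


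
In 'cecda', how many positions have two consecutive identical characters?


Looking for consecutive identical characters in 'cecda':
  pos 0-1: 'c' vs 'e' -> different
  pos 1-2: 'e' vs 'c' -> different
  pos 2-3: 'c' vs 'd' -> different
  pos 3-4: 'd' vs 'a' -> different
Consecutive identical pairs: []
Count: 0

0


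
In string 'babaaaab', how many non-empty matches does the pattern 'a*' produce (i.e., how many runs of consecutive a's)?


Pattern 'a*' matches zero or more a's. We want non-empty runs of consecutive a's.
String: 'babaaaab'
Walking through the string to find runs of a's:
  Run 1: positions 1-1 -> 'a'
  Run 2: positions 3-6 -> 'aaaa'
Non-empty runs found: ['a', 'aaaa']
Count: 2

2


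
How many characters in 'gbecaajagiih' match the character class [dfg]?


Character class [dfg] matches any of: {d, f, g}
Scanning string 'gbecaajagiih' character by character:
  pos 0: 'g' -> MATCH
  pos 1: 'b' -> no
  pos 2: 'e' -> no
  pos 3: 'c' -> no
  pos 4: 'a' -> no
  pos 5: 'a' -> no
  pos 6: 'j' -> no
  pos 7: 'a' -> no
  pos 8: 'g' -> MATCH
  pos 9: 'i' -> no
  pos 10: 'i' -> no
  pos 11: 'h' -> no
Total matches: 2

2


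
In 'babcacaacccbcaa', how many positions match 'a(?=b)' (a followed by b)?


Lookahead 'a(?=b)' matches 'a' only when followed by 'b'.
String: 'babcacaacccbcaa'
Checking each position where char is 'a':
  pos 1: 'a' -> MATCH (next='b')
  pos 4: 'a' -> no (next='c')
  pos 6: 'a' -> no (next='a')
  pos 7: 'a' -> no (next='c')
  pos 13: 'a' -> no (next='a')
Matching positions: [1]
Count: 1

1


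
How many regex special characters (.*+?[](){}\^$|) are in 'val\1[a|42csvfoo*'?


Regex special characters are: . * + ? [ ] ( ) { } \ ^ $ |
Scanning 'val\1[a|42csvfoo*':
  pos 3: '\' -> SPECIAL
  pos 5: '[' -> SPECIAL
  pos 7: '|' -> SPECIAL
  pos 16: '*' -> SPECIAL
Special chars found: ['\\', '[', '|', '*']
Total: 4

4


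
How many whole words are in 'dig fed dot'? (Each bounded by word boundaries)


Word boundaries (\b) mark the start/end of each word.
Text: 'dig fed dot'
Splitting by whitespace:
  Word 1: 'dig'
  Word 2: 'fed'
  Word 3: 'dot'
Total whole words: 3

3


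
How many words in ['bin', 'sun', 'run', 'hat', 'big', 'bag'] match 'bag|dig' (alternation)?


Alternation 'bag|dig' matches either 'bag' or 'dig'.
Checking each word:
  'bin' -> no
  'sun' -> no
  'run' -> no
  'hat' -> no
  'big' -> no
  'bag' -> MATCH
Matches: ['bag']
Count: 1

1


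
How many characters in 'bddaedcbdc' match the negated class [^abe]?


Negated class [^abe] matches any char NOT in {a, b, e}
Scanning 'bddaedcbdc':
  pos 0: 'b' -> no (excluded)
  pos 1: 'd' -> MATCH
  pos 2: 'd' -> MATCH
  pos 3: 'a' -> no (excluded)
  pos 4: 'e' -> no (excluded)
  pos 5: 'd' -> MATCH
  pos 6: 'c' -> MATCH
  pos 7: 'b' -> no (excluded)
  pos 8: 'd' -> MATCH
  pos 9: 'c' -> MATCH
Total matches: 6

6


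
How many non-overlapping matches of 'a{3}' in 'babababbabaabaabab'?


Pattern 'a{3}' matches exactly 3 consecutive a's (greedy, non-overlapping).
String: 'babababbabaabaabab'
Scanning for runs of a's:
  Run at pos 1: 'a' (length 1) -> 0 match(es)
  Run at pos 3: 'a' (length 1) -> 0 match(es)
  Run at pos 5: 'a' (length 1) -> 0 match(es)
  Run at pos 8: 'a' (length 1) -> 0 match(es)
  Run at pos 10: 'aa' (length 2) -> 0 match(es)
  Run at pos 13: 'aa' (length 2) -> 0 match(es)
  Run at pos 16: 'a' (length 1) -> 0 match(es)
Matches found: []
Total: 0

0


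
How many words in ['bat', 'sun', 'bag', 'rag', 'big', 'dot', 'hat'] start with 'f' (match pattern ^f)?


Pattern ^f anchors to start of word. Check which words begin with 'f':
  'bat' -> no
  'sun' -> no
  'bag' -> no
  'rag' -> no
  'big' -> no
  'dot' -> no
  'hat' -> no
Matching words: []
Count: 0

0


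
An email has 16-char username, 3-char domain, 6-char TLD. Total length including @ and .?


An email address has format: username@domain.tld
Username length: 16
'@' character: 1
Domain length: 3
'.' character: 1
TLD length: 6
Total = 16 + 1 + 3 + 1 + 6 = 27

27


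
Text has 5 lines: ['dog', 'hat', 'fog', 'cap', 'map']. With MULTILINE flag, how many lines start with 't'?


With MULTILINE flag, ^ matches the start of each line.
Lines: ['dog', 'hat', 'fog', 'cap', 'map']
Checking which lines start with 't':
  Line 1: 'dog' -> no
  Line 2: 'hat' -> no
  Line 3: 'fog' -> no
  Line 4: 'cap' -> no
  Line 5: 'map' -> no
Matching lines: []
Count: 0

0


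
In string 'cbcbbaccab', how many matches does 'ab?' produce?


Pattern 'ab?' matches 'a' optionally followed by 'b'.
String: 'cbcbbaccab'
Scanning left to right for 'a' then checking next char:
  Match 1: 'a' (a not followed by b)
  Match 2: 'ab' (a followed by b)
Total matches: 2

2


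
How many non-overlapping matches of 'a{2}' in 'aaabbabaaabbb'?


Pattern 'a{2}' matches exactly 2 consecutive a's (greedy, non-overlapping).
String: 'aaabbabaaabbb'
Scanning for runs of a's:
  Run at pos 0: 'aaa' (length 3) -> 1 match(es)
  Run at pos 5: 'a' (length 1) -> 0 match(es)
  Run at pos 7: 'aaa' (length 3) -> 1 match(es)
Matches found: ['aa', 'aa']
Total: 2

2


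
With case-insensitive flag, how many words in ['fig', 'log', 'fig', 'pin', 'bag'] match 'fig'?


Case-insensitive matching: compare each word's lowercase form to 'fig'.
  'fig' -> lower='fig' -> MATCH
  'log' -> lower='log' -> no
  'fig' -> lower='fig' -> MATCH
  'pin' -> lower='pin' -> no
  'bag' -> lower='bag' -> no
Matches: ['fig', 'fig']
Count: 2

2


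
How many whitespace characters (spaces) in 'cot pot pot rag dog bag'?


\s matches whitespace characters (spaces, tabs, etc.).
Text: 'cot pot pot rag dog bag'
This text has 6 words separated by spaces.
Number of spaces = number of words - 1 = 6 - 1 = 5

5


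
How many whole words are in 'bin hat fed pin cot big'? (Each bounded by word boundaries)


Word boundaries (\b) mark the start/end of each word.
Text: 'bin hat fed pin cot big'
Splitting by whitespace:
  Word 1: 'bin'
  Word 2: 'hat'
  Word 3: 'fed'
  Word 4: 'pin'
  Word 5: 'cot'
  Word 6: 'big'
Total whole words: 6

6


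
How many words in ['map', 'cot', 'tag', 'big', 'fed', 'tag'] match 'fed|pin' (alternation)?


Alternation 'fed|pin' matches either 'fed' or 'pin'.
Checking each word:
  'map' -> no
  'cot' -> no
  'tag' -> no
  'big' -> no
  'fed' -> MATCH
  'tag' -> no
Matches: ['fed']
Count: 1

1


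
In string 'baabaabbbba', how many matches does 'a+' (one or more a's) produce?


Pattern 'a+' matches one or more consecutive a's.
String: 'baabaabbbba'
Scanning for runs of a:
  Match 1: 'aa' (length 2)
  Match 2: 'aa' (length 2)
  Match 3: 'a' (length 1)
Total matches: 3

3


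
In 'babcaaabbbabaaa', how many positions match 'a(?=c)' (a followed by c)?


Lookahead 'a(?=c)' matches 'a' only when followed by 'c'.
String: 'babcaaabbbabaaa'
Checking each position where char is 'a':
  pos 1: 'a' -> no (next='b')
  pos 4: 'a' -> no (next='a')
  pos 5: 'a' -> no (next='a')
  pos 6: 'a' -> no (next='b')
  pos 10: 'a' -> no (next='b')
  pos 12: 'a' -> no (next='a')
  pos 13: 'a' -> no (next='a')
Matching positions: []
Count: 0

0


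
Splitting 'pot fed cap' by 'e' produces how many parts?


Splitting by 'e' breaks the string at each occurrence of the separator.
Text: 'pot fed cap'
Parts after split:
  Part 1: 'pot f'
  Part 2: 'd cap'
Total parts: 2

2


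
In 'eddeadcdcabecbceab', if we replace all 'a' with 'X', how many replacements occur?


re.sub('a', 'X', text) replaces every occurrence of 'a' with 'X'.
Text: 'eddeadcdcabecbceab'
Scanning for 'a':
  pos 4: 'a' -> replacement #1
  pos 9: 'a' -> replacement #2
  pos 16: 'a' -> replacement #3
Total replacements: 3

3


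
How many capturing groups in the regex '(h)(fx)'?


To count capturing groups, count each '(' that starts a group.
Pattern: '(h)(fx)'
Walking through the pattern:
  Position 0: '(' -> group #1
  Position 3: '(' -> group #2
Total capturing groups: 2

2


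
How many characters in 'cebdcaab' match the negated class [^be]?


Negated class [^be] matches any char NOT in {b, e}
Scanning 'cebdcaab':
  pos 0: 'c' -> MATCH
  pos 1: 'e' -> no (excluded)
  pos 2: 'b' -> no (excluded)
  pos 3: 'd' -> MATCH
  pos 4: 'c' -> MATCH
  pos 5: 'a' -> MATCH
  pos 6: 'a' -> MATCH
  pos 7: 'b' -> no (excluded)
Total matches: 5

5


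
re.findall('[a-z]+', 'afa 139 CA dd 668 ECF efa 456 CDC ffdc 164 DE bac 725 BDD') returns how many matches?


Pattern '[a-z]+' finds one or more lowercase letters.
Text: 'afa 139 CA dd 668 ECF efa 456 CDC ffdc 164 DE bac 725 BDD'
Scanning for matches:
  Match 1: 'afa'
  Match 2: 'dd'
  Match 3: 'efa'
  Match 4: 'ffdc'
  Match 5: 'bac'
Total matches: 5

5


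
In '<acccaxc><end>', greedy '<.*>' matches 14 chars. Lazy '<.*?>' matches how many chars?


Greedy '<.*>' tries to match as MUCH as possible.
Lazy '<.*?>' tries to match as LITTLE as possible.

String: '<acccaxc><end>'
Greedy '<.*>' starts at first '<' and extends to the LAST '>': '<acccaxc><end>' (14 chars)
Lazy '<.*?>' starts at first '<' and stops at the FIRST '>': '<acccaxc>' (9 chars)

9


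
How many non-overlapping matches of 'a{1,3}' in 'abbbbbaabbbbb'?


Pattern 'a{1,3}' matches between 1 and 3 consecutive a's (greedy).
String: 'abbbbbaabbbbb'
Finding runs of a's and applying greedy matching:
  Run at pos 0: 'a' (length 1)
  Run at pos 6: 'aa' (length 2)
Matches: ['a', 'aa']
Count: 2

2


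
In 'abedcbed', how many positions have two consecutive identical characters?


Looking for consecutive identical characters in 'abedcbed':
  pos 0-1: 'a' vs 'b' -> different
  pos 1-2: 'b' vs 'e' -> different
  pos 2-3: 'e' vs 'd' -> different
  pos 3-4: 'd' vs 'c' -> different
  pos 4-5: 'c' vs 'b' -> different
  pos 5-6: 'b' vs 'e' -> different
  pos 6-7: 'e' vs 'd' -> different
Consecutive identical pairs: []
Count: 0

0


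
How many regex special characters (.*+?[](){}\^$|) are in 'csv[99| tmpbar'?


Regex special characters are: . * + ? [ ] ( ) { } \ ^ $ |
Scanning 'csv[99| tmpbar':
  pos 3: '[' -> SPECIAL
  pos 6: '|' -> SPECIAL
Special chars found: ['[', '|']
Total: 2

2


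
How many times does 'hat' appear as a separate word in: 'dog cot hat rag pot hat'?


Scanning each word for exact match 'hat':
  Word 1: 'dog' -> no
  Word 2: 'cot' -> no
  Word 3: 'hat' -> MATCH
  Word 4: 'rag' -> no
  Word 5: 'pot' -> no
  Word 6: 'hat' -> MATCH
Total matches: 2

2


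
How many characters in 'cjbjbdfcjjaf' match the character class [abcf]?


Character class [abcf] matches any of: {a, b, c, f}
Scanning string 'cjbjbdfcjjaf' character by character:
  pos 0: 'c' -> MATCH
  pos 1: 'j' -> no
  pos 2: 'b' -> MATCH
  pos 3: 'j' -> no
  pos 4: 'b' -> MATCH
  pos 5: 'd' -> no
  pos 6: 'f' -> MATCH
  pos 7: 'c' -> MATCH
  pos 8: 'j' -> no
  pos 9: 'j' -> no
  pos 10: 'a' -> MATCH
  pos 11: 'f' -> MATCH
Total matches: 7

7


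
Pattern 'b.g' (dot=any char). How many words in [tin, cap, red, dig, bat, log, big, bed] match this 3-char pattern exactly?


Pattern 'b.g' means: starts with 'b', any single char, ends with 'g'.
Checking each word (must be exactly 3 chars):
  'tin' (len=3): no
  'cap' (len=3): no
  'red' (len=3): no
  'dig' (len=3): no
  'bat' (len=3): no
  'log' (len=3): no
  'big' (len=3): MATCH
  'bed' (len=3): no
Matching words: ['big']
Total: 1

1


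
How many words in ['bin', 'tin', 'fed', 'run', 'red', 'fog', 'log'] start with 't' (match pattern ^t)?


Pattern ^t anchors to start of word. Check which words begin with 't':
  'bin' -> no
  'tin' -> MATCH (starts with 't')
  'fed' -> no
  'run' -> no
  'red' -> no
  'fog' -> no
  'log' -> no
Matching words: ['tin']
Count: 1

1


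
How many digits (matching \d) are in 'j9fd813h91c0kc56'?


\d matches any digit 0-9.
Scanning 'j9fd813h91c0kc56':
  pos 1: '9' -> DIGIT
  pos 4: '8' -> DIGIT
  pos 5: '1' -> DIGIT
  pos 6: '3' -> DIGIT
  pos 8: '9' -> DIGIT
  pos 9: '1' -> DIGIT
  pos 11: '0' -> DIGIT
  pos 14: '5' -> DIGIT
  pos 15: '6' -> DIGIT
Digits found: ['9', '8', '1', '3', '9', '1', '0', '5', '6']
Total: 9

9


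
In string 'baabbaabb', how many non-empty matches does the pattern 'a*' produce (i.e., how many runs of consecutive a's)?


Pattern 'a*' matches zero or more a's. We want non-empty runs of consecutive a's.
String: 'baabbaabb'
Walking through the string to find runs of a's:
  Run 1: positions 1-2 -> 'aa'
  Run 2: positions 5-6 -> 'aa'
Non-empty runs found: ['aa', 'aa']
Count: 2

2


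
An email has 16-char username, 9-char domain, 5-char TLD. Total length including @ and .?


An email address has format: username@domain.tld
Username length: 16
'@' character: 1
Domain length: 9
'.' character: 1
TLD length: 5
Total = 16 + 1 + 9 + 1 + 5 = 32

32


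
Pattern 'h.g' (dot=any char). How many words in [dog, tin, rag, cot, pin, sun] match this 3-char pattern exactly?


Pattern 'h.g' means: starts with 'h', any single char, ends with 'g'.
Checking each word (must be exactly 3 chars):
  'dog' (len=3): no
  'tin' (len=3): no
  'rag' (len=3): no
  'cot' (len=3): no
  'pin' (len=3): no
  'sun' (len=3): no
Matching words: []
Total: 0

0
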